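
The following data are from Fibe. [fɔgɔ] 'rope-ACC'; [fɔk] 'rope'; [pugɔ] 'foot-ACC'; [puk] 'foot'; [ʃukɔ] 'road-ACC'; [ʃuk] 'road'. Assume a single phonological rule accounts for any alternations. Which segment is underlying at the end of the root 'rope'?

The stem for 'rope' ends in [g] in [fɔgɔ] but [k] in [fɔk].
Compare 'road', with invariant [k] in [ʃukɔ] and [ʃuk]: an analysis with underlying /k/ and a rule producing [g] before the ACC suffix would wrongly predict alternation here too.
So /g/ is underlying, and a rule of word-final obstruent devoicing — voiced obstruents become voiceless word-finally — gives [k].

/g/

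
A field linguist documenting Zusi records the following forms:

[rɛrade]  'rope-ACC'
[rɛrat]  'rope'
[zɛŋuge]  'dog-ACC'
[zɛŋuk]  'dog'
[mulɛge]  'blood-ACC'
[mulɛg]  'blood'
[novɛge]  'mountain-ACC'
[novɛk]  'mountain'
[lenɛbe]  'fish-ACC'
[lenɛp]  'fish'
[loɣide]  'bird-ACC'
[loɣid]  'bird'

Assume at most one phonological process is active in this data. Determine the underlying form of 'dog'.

/zɛŋuk/

The stem for 'dog' ends in [g] in [zɛŋuge] but [k] in [zɛŋuk].
If /g/ were underlying and a rule turned it into [k] in isolation, 'blood' would also alternate; but it has [g] in both [mulɛge] and [mulɛg].
The underlying segment must be /k/; voiceless stops become voiced between vowels, yielding [g] there.
The underlying form of 'dog' is therefore /zɛŋuk/.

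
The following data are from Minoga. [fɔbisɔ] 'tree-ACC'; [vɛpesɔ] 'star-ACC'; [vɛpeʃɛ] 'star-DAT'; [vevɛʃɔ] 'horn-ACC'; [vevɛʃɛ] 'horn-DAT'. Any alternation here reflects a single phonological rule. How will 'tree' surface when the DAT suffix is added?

[fɔbiʃɛ]

In [vɛpesɔ] and [vɛpeʃɛ] the final segment of 'star' alternates: [s] ~ [ʃ].
But 'horn' keeps [ʃ] in both environments ([vevɛʃɔ], [vevɛʃɛ]), so there is no rule changing /ʃ/ to [s] before the ACC suffix.
So /s/ is underlying, and a rule of palatalization before a front vowel — /s/ becomes palato-alveolar [ʃ] before a front vowel — gives [ʃ].
The one attested form of 'tree', [fɔbisɔ], shows underlying /fɔbis/. Applying the same rule before a front vowel gives [fɔbiʃɛ].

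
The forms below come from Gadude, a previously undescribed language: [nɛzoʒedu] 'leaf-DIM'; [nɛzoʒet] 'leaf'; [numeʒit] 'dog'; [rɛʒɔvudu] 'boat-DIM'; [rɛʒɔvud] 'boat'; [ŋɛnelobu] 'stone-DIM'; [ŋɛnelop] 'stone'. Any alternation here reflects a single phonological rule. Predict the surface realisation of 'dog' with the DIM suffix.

[numeʒidu]

The root 'leaf' surfaces as [nɛzoʒedu] and [nɛzoʒet], with a stem-final [d] ~ [t] alternation.
But 'boat' keeps [d] in both environments ([rɛʒɔvudu], [rɛʒɔvud]), so there is no rule changing /d/ to [t] in isolation.
The alternation reflects intervocalic voicing: voiceless stops become voiced between vowels. /t/ is underlying.
The one attested form of 'dog', [numeʒit], shows underlying /numeʒit/. Applying the same rule between vowels gives [numeʒidu].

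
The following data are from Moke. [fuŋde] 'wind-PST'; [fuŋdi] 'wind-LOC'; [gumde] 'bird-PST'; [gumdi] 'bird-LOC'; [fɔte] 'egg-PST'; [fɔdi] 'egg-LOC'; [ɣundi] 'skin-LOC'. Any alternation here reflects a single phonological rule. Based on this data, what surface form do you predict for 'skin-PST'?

The PST suffix surfaces as [-de] and [-te], depending on the final segment of the stem.
By contrast the LOC suffix keeps its initial [d] throughout — that segment must be underlying.
So the underlying form is /-te/, and voiceless stops become voiced after a nasal.
After 'skin', which ends in a nasal, the suffix surfaces as [-de], giving [ɣunde].

[ɣunde]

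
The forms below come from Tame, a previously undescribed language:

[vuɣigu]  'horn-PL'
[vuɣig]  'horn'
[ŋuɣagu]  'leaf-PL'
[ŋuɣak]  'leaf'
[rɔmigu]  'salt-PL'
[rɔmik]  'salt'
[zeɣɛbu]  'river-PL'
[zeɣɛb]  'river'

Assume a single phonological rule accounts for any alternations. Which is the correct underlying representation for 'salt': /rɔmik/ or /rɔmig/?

/rɔmik/

'salt' shows [g] ~ [k] at the end of the stem ([rɔmigu] vs [rɔmik]).
Compare 'horn', with invariant [g] in [vuɣigu] and [vuɣig]: an analysis with underlying /g/ and a rule producing [k] in isolation would wrongly predict alternation here too.
Therefore /k/ is basic and [g] is derived by intervocalic voicing (voiceless stops become voiced between vowels).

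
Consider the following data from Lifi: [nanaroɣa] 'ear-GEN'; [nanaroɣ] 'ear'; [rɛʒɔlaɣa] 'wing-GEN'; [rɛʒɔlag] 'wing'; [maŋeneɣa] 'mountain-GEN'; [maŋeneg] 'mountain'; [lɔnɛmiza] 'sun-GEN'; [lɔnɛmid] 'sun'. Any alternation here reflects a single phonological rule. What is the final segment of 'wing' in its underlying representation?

/g/

'wing' shows [ɣ] ~ [g] at the end of the stem ([rɛʒɔlaɣa] vs [rɛʒɔlag]).
But 'ear' keeps [ɣ] in both environments ([nanaroɣa], [nanaroɣ]), so there is no rule changing /ɣ/ to [g] in isolation.
So /g/ is underlying, and a rule of intervocalic spirantization — voiced stops become fricatives between vowels — gives [ɣ].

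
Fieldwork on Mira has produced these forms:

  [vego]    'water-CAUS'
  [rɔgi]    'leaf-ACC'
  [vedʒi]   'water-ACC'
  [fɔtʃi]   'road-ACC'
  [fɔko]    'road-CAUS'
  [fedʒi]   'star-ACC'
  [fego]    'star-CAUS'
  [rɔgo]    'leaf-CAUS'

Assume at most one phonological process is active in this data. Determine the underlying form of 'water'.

The root 'water' surfaces as [vedʒi] and [vego], with a stem-final [dʒ] ~ [g] alternation.
The stem 'leaf' ([rɔgi], [rɔgo]) shows [g] unchanged in both environments, so [g] cannot be basic with [dʒ] derived before the ACC suffix.
So /dʒ/ is underlying, and a rule of depalatalization — palato-alveolar /tʃ/ and /dʒ/ become [k] and [g] when no front vowel follows — gives [g].

/vedʒ/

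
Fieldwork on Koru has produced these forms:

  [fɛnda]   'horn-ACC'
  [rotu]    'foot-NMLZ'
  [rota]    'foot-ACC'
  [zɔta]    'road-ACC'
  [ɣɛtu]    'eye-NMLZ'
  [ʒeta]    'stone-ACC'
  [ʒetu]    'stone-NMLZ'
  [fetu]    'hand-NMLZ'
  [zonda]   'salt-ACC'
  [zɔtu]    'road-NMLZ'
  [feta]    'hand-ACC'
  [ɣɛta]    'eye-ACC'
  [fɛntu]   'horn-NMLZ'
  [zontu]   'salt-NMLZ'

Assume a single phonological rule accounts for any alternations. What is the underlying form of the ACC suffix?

The ACC morpheme has two allomorphs, [-da] and [-ta].
By contrast the NMLZ suffix keeps its initial [t] throughout — that segment must be underlying.
The ACC suffix is therefore /-da/ underlyingly, with post-vocalic devoicing: voiced stops become voiceless after a vowel.

/-da/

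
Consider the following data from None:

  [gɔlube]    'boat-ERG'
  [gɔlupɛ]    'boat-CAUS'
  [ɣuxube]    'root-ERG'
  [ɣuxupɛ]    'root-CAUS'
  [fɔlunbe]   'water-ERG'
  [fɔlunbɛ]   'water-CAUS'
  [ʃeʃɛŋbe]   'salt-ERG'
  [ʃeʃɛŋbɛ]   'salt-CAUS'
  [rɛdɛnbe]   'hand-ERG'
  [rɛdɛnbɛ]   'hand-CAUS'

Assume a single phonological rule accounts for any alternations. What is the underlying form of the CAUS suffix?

The CAUS morpheme has two allomorphs, [-bɛ] and [-pɛ].
The ERG suffix, which begins with [b], is invariant after every stem; so [b] is not altered by any rule here.
So the underlying form is /-pɛ/, and voiceless stops become voiced after a nasal.

/-pɛ/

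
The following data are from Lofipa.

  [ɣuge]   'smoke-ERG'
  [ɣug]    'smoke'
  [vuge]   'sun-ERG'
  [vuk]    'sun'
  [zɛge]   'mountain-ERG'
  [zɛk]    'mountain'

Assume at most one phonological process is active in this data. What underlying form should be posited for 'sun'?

The stem for 'sun' ends in [g] in [vuge] but [k] in [vuk].
Compare 'smoke', with invariant [g] in [ɣuge] and [ɣug]: an analysis with underlying /g/ and a rule producing [k] in isolation would wrongly predict alternation here too.
The alternation reflects intervocalic voicing: voiceless stops become voiced between vowels. /k/ is underlying.
Hence 'sun' is /vuk/ underlyingly.

/vuk/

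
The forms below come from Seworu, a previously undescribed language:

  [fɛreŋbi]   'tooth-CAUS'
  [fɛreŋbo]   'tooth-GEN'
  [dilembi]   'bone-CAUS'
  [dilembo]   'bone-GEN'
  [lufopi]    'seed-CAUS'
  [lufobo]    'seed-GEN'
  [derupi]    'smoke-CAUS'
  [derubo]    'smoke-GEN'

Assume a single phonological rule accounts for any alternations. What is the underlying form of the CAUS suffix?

/-pi/

The CAUS morpheme has two allomorphs, [-bi] and [-pi].
The GEN suffix, which begins with [b], is invariant after every stem; so [b] is not altered by any rule here.
So the underlying form is /-pi/, and voiceless stops become voiced after a nasal.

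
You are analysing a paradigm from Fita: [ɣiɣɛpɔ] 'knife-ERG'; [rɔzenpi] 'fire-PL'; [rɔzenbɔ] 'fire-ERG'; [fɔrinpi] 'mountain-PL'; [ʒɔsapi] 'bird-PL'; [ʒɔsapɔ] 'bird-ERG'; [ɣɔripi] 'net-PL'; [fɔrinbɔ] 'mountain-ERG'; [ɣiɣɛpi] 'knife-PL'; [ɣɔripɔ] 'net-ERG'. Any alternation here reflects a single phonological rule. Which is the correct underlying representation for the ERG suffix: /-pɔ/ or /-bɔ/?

/-bɔ/

The ERG morpheme has two allomorphs, [-bɔ] and [-pɔ].
The PL suffix, which begins with [p], is invariant after every stem; so [p] is not altered by any rule here.
So the underlying form is /-bɔ/, and voiced stops become voiceless after a vowel.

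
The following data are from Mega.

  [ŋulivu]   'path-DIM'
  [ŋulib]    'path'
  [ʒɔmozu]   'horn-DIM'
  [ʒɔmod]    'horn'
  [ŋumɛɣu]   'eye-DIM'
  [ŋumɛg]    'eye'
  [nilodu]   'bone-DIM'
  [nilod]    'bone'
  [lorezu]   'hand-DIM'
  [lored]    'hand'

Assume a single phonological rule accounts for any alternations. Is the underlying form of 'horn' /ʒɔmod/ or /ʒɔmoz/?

The stem for 'horn' ends in [z] in [ʒɔmozu] but [d] in [ʒɔmod].
If /d/ were underlying and a rule turned it into [z] before the DIM suffix, 'bone' would also alternate; but it has [d] in both [nilodu] and [nilod].
The alternation reflects word-final hardening: voiced fricatives become stops word-finally. /z/ is underlying.

/ʒɔmoz/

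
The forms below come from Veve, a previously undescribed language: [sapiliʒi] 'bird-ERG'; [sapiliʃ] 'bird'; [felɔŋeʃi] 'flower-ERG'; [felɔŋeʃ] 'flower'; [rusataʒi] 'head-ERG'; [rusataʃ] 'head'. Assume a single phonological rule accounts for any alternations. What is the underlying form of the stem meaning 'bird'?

/sapiliʒ/

The stem for 'bird' ends in [ʒ] in [sapiliʒi] but [ʃ] in [sapiliʃ].
The stem 'flower' ([felɔŋeʃi], [felɔŋeʃ]) shows [ʃ] unchanged in both environments, so [ʃ] cannot be basic with [ʒ] derived before the ERG suffix.
The underlying segment must be /ʒ/; voiced obstruents become voiceless word-finally, yielding [ʃ] there.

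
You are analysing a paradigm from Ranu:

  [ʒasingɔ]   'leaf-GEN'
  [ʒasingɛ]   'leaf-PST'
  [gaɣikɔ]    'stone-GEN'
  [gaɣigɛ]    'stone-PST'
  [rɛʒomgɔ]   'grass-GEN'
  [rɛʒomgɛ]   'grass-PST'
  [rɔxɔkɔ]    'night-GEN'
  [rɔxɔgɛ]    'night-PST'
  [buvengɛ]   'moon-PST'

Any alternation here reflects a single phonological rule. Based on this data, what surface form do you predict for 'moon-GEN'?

[buvengɔ]

The GEN morpheme has two allomorphs, [-gɔ] and [-kɔ].
By contrast the PST suffix keeps its initial [g] throughout — that segment must be underlying.
The GEN suffix is therefore /-kɔ/ underlyingly, with post-nasal voicing: voiceless stops become voiced after a nasal.
After 'moon', which ends in a nasal, the suffix surfaces as [-gɔ], giving [buvengɔ].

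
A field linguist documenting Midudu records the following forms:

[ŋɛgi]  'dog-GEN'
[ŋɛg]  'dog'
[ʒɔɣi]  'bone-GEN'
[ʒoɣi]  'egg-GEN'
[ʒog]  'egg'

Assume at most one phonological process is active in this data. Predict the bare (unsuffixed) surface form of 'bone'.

In [ʒoɣi] and [ʒog] the final segment of 'egg' alternates: [ɣ] ~ [g].
Compare 'dog', with invariant [g] in [ŋɛgi] and [ŋɛg]: an analysis with underlying /g/ and a rule producing [ɣ] before the GEN suffix would wrongly predict alternation here too.
The underlying segment must be /ɣ/; voiced fricatives become stops word-finally, yielding [g] there.
From [ʒɔɣi] the stem 'bone' is /ʒɔɣ/; word-finally this yields [ʒɔg].

[ʒɔg]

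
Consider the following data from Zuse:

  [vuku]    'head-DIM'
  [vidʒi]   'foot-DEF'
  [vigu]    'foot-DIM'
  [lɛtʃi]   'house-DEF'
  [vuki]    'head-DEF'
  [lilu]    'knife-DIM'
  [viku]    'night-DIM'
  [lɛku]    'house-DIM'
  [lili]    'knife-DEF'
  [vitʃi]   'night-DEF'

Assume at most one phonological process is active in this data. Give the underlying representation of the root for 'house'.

'house' shows [k] ~ [tʃ] at the end of the stem ([lɛku] vs [lɛtʃi]).
The stem 'head' ([vuku], [vuki]) shows [k] unchanged in both environments, so [k] cannot be basic with [tʃ] derived before the DEF suffix.
The underlying segment must be /tʃ/; palato-alveolar /tʃ/ and /dʒ/ become [k] and [g] when no front vowel follows, yielding [k] there.
Hence 'house' is /lɛtʃ/ underlyingly.

/lɛtʃ/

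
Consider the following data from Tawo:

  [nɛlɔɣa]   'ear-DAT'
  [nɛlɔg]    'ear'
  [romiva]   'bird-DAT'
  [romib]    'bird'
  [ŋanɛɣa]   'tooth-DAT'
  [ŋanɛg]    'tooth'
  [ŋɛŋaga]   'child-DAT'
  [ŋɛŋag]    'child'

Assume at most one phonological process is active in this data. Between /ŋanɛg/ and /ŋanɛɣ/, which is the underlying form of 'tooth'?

/ŋanɛɣ/

'tooth' shows [ɣ] ~ [g] at the end of the stem ([ŋanɛɣa] vs [ŋanɛg]).
The stem 'child' ([ŋɛŋaga], [ŋɛŋag]) shows [g] unchanged in both environments, so [g] cannot be basic with [ɣ] derived before the DAT suffix.
So /ɣ/ is underlying, and a rule of word-final hardening — voiced fricatives become stops word-finally — gives [g].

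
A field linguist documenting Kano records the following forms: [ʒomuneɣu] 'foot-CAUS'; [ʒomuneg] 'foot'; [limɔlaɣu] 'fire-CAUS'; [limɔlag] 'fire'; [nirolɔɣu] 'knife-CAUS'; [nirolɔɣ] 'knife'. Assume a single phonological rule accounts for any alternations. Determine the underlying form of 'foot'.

/ʒomuneg/

In [ʒomuneɣu] and [ʒomuneg] the final segment of 'foot' alternates: [ɣ] ~ [g].
But 'knife' keeps [ɣ] in both environments ([nirolɔɣu], [nirolɔɣ]), so there is no rule changing /ɣ/ to [g] in isolation.
The alternation reflects intervocalic spirantization: voiced stops become fricatives between vowels. /g/ is underlying.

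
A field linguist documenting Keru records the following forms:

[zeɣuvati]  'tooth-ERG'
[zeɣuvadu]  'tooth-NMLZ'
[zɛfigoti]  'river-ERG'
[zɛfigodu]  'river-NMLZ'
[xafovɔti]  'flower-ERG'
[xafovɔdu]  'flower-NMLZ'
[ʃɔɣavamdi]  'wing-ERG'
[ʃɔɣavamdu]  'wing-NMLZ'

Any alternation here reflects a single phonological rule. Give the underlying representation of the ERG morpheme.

The ERG morpheme has two allomorphs, [-di] and [-ti].
By contrast the NMLZ suffix keeps its initial [d] throughout — that segment must be underlying.
So the underlying form is /-ti/, and voiceless stops become voiced after a nasal.

/-ti/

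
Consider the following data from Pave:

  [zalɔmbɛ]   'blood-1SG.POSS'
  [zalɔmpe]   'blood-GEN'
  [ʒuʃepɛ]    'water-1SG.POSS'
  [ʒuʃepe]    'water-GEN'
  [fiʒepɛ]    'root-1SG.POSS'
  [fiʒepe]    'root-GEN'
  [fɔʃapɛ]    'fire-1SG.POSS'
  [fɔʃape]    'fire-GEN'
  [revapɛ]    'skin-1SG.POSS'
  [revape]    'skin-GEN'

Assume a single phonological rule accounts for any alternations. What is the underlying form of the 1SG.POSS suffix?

The 1SG.POSS suffix surfaces as [-bɛ] and [-pɛ], depending on the final segment of the stem.
By contrast the GEN suffix keeps its initial [p] throughout — that segment must be underlying.
So the underlying form is /-bɛ/, and voiced stops become voiceless after a vowel.

/-bɛ/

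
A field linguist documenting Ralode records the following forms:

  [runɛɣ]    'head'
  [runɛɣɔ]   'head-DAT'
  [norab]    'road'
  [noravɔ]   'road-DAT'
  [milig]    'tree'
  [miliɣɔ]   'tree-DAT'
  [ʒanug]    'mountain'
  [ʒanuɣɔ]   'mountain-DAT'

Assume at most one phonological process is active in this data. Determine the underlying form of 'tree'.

In [milig] and [miliɣɔ] the final segment of 'tree' alternates: [g] ~ [ɣ].
If /ɣ/ were underlying and a rule turned it into [g] in isolation, 'head' would also alternate; but it has [ɣ] in both [runɛɣ] and [runɛɣɔ].
So /g/ is underlying, and a rule of intervocalic spirantization — voiced stops become fricatives between vowels — gives [ɣ].
The underlying form of 'tree' is therefore /milig/.

/milig/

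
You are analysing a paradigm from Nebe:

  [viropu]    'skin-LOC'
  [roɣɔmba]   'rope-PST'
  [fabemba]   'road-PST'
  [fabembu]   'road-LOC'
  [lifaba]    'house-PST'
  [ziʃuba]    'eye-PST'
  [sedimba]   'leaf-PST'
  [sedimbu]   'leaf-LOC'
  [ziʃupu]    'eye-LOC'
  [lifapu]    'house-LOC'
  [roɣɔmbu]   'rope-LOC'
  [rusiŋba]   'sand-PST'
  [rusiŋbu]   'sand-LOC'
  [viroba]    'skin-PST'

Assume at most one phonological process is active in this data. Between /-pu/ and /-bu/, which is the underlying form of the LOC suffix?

/-pu/

The LOC morpheme has two allomorphs, [-bu] and [-pu].
By contrast the PST suffix keeps its initial [b] throughout — that segment must be underlying.
So the underlying form is /-pu/, and voiceless stops become voiced after a nasal.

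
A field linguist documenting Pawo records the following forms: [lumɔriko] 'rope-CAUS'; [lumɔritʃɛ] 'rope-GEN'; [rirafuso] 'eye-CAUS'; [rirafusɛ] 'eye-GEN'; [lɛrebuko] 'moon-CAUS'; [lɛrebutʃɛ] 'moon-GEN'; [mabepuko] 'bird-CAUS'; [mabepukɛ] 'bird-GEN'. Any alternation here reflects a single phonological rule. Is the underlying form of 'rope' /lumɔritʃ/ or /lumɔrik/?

The stem for 'rope' ends in [k] in [lumɔriko] but [tʃ] in [lumɔritʃɛ].
But 'bird' keeps [k] in both environments ([mabepuko], [mabepukɛ]), so there is no rule changing /k/ to [tʃ] before the GEN suffix.
The underlying segment must be /tʃ/; palato-alveolar /tʃ/ becomes [k] when no front vowel follows, yielding [k] there.

/lumɔritʃ/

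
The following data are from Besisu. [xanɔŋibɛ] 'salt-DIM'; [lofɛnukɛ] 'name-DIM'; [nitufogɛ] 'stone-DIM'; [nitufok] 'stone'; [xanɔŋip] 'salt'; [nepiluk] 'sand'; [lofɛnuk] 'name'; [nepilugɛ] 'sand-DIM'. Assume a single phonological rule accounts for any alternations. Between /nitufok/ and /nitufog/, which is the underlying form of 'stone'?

The stem for 'stone' ends in [g] in [nitufogɛ] but [k] in [nitufok].
The stem 'name' ([lofɛnukɛ], [lofɛnuk]) shows [k] unchanged in both environments, so [k] cannot be basic with [g] derived before the DIM suffix.
The alternation reflects word-final obstruent devoicing: voiced obstruents become voiceless word-finally. /g/ is underlying.

/nitufog/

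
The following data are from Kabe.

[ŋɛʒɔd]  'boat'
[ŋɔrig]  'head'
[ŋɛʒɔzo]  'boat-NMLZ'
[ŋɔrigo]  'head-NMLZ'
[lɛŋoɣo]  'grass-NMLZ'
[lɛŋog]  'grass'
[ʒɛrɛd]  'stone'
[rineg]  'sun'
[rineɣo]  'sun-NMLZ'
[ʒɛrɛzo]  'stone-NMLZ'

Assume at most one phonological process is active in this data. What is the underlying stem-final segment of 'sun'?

'sun' shows [ɣ] ~ [g] at the end of the stem ([rineɣo] vs [rineg]).
The stem 'head' ([ŋɔrigo], [ŋɔrig]) shows [g] unchanged in both environments, so [g] cannot be basic with [ɣ] derived before the NMLZ suffix.
The underlying segment must be /ɣ/; voiced fricatives become stops word-finally, yielding [g] there.

/ɣ/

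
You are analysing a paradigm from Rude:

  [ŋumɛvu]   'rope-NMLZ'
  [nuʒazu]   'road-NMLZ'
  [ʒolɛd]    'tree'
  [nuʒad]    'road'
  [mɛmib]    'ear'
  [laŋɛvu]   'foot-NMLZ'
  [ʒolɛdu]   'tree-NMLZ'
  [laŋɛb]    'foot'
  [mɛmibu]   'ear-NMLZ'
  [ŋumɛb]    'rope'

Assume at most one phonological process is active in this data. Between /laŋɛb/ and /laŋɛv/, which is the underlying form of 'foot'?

In [laŋɛb] and [laŋɛvu] the final segment of 'foot' alternates: [b] ~ [v].
The stem 'ear' ([mɛmib], [mɛmibu]) shows [b] unchanged in both environments, so [b] cannot be basic with [v] derived before the NMLZ suffix.
Therefore /v/ is basic and [b] is derived by word-final hardening (voiced fricatives become stops word-finally).

/laŋɛv/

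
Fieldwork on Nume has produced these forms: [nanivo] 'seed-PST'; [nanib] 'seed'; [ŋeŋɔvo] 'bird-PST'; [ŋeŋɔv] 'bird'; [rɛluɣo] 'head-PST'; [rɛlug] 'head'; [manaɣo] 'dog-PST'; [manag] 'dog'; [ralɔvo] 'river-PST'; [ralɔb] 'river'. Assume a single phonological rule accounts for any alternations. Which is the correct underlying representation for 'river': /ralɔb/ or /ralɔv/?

The root 'river' surfaces as [ralɔvo] and [ralɔb], with a stem-final [v] ~ [b] alternation.
The stem 'bird' ([ŋeŋɔvo], [ŋeŋɔv]) shows [v] unchanged in both environments, so [v] cannot be basic with [b] derived in isolation.
Therefore /b/ is basic and [v] is derived by intervocalic spirantization (voiced stops become fricatives between vowels).

/ralɔb/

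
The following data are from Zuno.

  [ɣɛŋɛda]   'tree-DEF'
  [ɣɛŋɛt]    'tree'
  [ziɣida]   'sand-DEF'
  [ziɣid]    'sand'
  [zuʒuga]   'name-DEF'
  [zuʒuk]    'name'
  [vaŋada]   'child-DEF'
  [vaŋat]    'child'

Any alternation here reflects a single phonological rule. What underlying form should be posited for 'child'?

/vaŋat/

The stem for 'child' ends in [d] in [vaŋada] but [t] in [vaŋat].
The stem 'sand' ([ziɣida], [ziɣid]) shows [d] unchanged in both environments, so [d] cannot be basic with [t] derived in isolation.
Therefore /t/ is basic and [d] is derived by intervocalic voicing (voiceless stops become voiced between vowels).
The underlying form of 'child' is therefore /vaŋat/.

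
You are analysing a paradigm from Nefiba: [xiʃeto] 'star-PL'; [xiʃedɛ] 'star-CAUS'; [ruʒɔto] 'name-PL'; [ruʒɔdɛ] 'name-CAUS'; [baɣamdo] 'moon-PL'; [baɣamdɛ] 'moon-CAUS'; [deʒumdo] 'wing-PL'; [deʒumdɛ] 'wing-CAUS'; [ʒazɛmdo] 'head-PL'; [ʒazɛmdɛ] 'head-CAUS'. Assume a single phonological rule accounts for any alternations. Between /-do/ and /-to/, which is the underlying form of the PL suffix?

/-to/

The PL suffix surfaces as [-do] and [-to], depending on the final segment of the stem.
The CAUS suffix, which begins with [d], is invariant after every stem; so [d] is not altered by any rule here.
The PL suffix is therefore /-to/ underlyingly, with post-nasal voicing: voiceless stops become voiced after a nasal.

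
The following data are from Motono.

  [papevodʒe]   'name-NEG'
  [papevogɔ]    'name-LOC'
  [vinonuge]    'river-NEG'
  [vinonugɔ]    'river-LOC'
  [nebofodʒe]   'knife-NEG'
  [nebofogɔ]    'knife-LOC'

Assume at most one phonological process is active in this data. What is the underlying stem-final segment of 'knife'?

/dʒ/

'knife' shows [dʒ] ~ [g] at the end of the stem ([nebofodʒe] vs [nebofogɔ]).
The stem 'river' ([vinonuge], [vinonugɔ]) shows [g] unchanged in both environments, so [g] cannot be basic with [dʒ] derived before the NEG suffix.
So /dʒ/ is underlying, and a rule of depalatalization — palato-alveolar /dʒ/ becomes [g] when no front vowel follows — gives [g].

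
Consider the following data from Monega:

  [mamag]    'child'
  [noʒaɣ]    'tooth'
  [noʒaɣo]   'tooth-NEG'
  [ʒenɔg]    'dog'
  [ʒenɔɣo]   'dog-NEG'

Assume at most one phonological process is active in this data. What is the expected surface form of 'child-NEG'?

[mamaɣo]

In [ʒenɔg] and [ʒenɔɣo] the final segment of 'dog' alternates: [g] ~ [ɣ].
The stem 'tooth' ([noʒaɣ], [noʒaɣo]) shows [ɣ] unchanged in both environments, so [ɣ] cannot be basic with [g] derived in isolation.
So /g/ is underlying, and a rule of intervocalic spirantization — voiced stops become fricatives between vowels — gives [ɣ].
The one attested form of 'child', [mamag], shows underlying /mamag/. Applying the same rule between vowels gives [mamaɣo].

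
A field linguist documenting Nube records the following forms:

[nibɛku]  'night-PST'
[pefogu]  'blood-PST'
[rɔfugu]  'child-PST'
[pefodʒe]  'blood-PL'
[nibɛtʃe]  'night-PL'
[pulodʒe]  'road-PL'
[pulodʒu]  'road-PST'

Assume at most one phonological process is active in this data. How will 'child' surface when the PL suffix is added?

[rɔfudʒe]

The stem for 'blood' ends in [g] in [pefogu] but [dʒ] in [pefodʒe].
The stem 'road' ([pulodʒu], [pulodʒe]) shows [dʒ] unchanged in both environments, so [dʒ] cannot be basic with [g] derived before the PST suffix.
The underlying segment must be /g/; /k/ and /g/ become palato-alveolar [tʃ] and [dʒ] before a front vowel, yielding [dʒ] there.
The one attested form of 'child', [rɔfugu], shows underlying /rɔfug/. Applying the same rule before a front vowel gives [rɔfudʒe].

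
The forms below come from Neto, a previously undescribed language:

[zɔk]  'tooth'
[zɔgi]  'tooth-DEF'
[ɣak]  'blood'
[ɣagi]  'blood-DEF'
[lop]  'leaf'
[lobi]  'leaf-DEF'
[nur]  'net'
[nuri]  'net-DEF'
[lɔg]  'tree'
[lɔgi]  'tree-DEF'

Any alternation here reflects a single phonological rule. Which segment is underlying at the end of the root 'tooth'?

/k/

The stem for 'tooth' ends in [k] in [zɔk] but [g] in [zɔgi].
But 'tree' keeps [g] in both environments ([lɔg], [lɔgi]), so there is no rule changing /g/ to [k] in isolation.
Therefore /k/ is basic and [g] is derived by intervocalic voicing (voiceless stops become voiced between vowels).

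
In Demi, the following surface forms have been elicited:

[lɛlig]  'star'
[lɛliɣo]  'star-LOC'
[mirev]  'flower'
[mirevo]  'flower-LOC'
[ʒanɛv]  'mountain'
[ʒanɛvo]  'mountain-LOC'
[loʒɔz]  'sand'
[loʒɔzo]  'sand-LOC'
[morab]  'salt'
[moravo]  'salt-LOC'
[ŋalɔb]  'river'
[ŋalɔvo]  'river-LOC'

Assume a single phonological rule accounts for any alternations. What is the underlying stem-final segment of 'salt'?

/b/

The stem for 'salt' ends in [b] in [morab] but [v] in [moravo].
If /v/ were underlying and a rule turned it into [b] in isolation, 'flower' would also alternate; but it has [v] in both [mirev] and [mirevo].
The underlying segment must be /b/; voiced stops become fricatives between vowels, yielding [v] there.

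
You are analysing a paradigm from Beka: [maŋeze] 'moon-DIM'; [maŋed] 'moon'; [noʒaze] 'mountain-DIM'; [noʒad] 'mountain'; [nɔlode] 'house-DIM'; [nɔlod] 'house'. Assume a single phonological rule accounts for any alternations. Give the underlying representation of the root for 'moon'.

/maŋez/

The stem for 'moon' ends in [z] in [maŋeze] but [d] in [maŋed].
But 'house' keeps [d] in both environments ([nɔlode], [nɔlod]), so there is no rule changing /d/ to [z] before the DIM suffix.
The underlying segment must be /z/; voiced fricatives become stops word-finally, yielding [d] there.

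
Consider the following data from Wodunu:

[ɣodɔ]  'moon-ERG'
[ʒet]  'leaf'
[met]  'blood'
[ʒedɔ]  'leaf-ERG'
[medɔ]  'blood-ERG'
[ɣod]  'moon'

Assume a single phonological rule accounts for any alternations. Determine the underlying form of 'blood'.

/met/

The stem for 'blood' ends in [t] in [met] but [d] in [medɔ].
Compare 'moon', with invariant [d] in [ɣod] and [ɣodɔ]: an analysis with underlying /d/ and a rule producing [t] in isolation would wrongly predict alternation here too.
So /t/ is underlying, and a rule of intervocalic voicing — voiceless stops become voiced between vowels — gives [d].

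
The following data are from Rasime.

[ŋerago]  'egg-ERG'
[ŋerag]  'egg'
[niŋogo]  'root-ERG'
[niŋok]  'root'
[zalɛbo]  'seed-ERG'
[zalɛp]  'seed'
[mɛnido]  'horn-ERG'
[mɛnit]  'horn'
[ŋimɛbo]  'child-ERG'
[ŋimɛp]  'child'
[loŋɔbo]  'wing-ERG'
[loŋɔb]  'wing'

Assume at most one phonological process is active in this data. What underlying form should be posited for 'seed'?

The stem for 'seed' ends in [b] in [zalɛbo] but [p] in [zalɛp].
If /b/ were underlying and a rule turned it into [p] in isolation, 'wing' would also alternate; but it has [b] in both [loŋɔbo] and [loŋɔb].
Therefore /p/ is basic and [b] is derived by intervocalic voicing (voiceless stops become voiced between vowels).
Hence 'seed' is /zalɛp/ underlyingly.

/zalɛp/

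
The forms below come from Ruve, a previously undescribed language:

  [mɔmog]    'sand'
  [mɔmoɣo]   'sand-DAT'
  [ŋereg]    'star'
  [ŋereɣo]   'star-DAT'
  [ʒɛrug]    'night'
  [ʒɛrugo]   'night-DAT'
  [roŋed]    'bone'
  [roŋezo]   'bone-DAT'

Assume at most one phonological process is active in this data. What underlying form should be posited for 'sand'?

In [mɔmog] and [mɔmoɣo] the final segment of 'sand' alternates: [g] ~ [ɣ].
The stem 'night' ([ʒɛrug], [ʒɛrugo]) shows [g] unchanged in both environments, so [g] cannot be basic with [ɣ] derived before the DAT suffix.
So /ɣ/ is underlying, and a rule of word-final hardening — voiced fricatives become stops word-finally — gives [g].

/mɔmoɣ/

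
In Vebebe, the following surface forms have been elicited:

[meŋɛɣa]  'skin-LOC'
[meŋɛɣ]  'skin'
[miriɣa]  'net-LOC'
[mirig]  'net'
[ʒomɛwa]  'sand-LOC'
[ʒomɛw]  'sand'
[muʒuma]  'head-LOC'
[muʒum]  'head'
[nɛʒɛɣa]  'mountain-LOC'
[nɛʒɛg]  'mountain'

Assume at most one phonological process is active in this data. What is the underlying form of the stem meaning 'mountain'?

/nɛʒɛg/

The stem for 'mountain' ends in [ɣ] in [nɛʒɛɣa] but [g] in [nɛʒɛg].
If /ɣ/ were underlying and a rule turned it into [g] in isolation, 'skin' would also alternate; but it has [ɣ] in both [meŋɛɣa] and [meŋɛɣ].
Therefore /g/ is basic and [ɣ] is derived by intervocalic spirantization (voiced stops become fricatives between vowels).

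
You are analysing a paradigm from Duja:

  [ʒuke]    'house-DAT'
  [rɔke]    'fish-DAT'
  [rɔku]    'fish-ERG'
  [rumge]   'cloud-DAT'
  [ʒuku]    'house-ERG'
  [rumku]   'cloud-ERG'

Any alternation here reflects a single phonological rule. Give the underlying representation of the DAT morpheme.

/-ge/

The DAT suffix surfaces as [-ge] and [-ke], depending on the final segment of the stem.
By contrast the ERG suffix keeps its initial [k] throughout — that segment must be underlying.
So the underlying form is /-ge/, and voiced stops become voiceless after a vowel.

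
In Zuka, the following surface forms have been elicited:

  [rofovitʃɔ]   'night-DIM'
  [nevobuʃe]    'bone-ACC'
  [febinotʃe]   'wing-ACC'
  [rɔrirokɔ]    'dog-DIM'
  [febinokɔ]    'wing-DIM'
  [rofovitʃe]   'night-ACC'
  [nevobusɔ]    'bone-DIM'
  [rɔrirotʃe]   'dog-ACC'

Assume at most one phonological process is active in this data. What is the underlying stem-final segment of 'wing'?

/k/

The stem for 'wing' ends in [k] in [febinokɔ] but [tʃ] in [febinotʃe].
If /tʃ/ were underlying and a rule turned it into [k] before the DIM suffix, 'night' would also alternate; but it has [tʃ] in both [rofovitʃɔ] and [rofovitʃe].
So /k/ is underlying, and a rule of palatalization before a front vowel — /k/ and /s/ become palato-alveolar [tʃ] and [ʃ] before a front vowel — gives [tʃ].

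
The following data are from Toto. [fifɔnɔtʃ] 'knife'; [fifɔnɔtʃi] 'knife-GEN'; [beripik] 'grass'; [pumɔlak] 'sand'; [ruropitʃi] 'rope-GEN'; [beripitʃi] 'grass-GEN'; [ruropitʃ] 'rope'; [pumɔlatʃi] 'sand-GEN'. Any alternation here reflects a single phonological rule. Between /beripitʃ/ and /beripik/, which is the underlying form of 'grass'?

In [beripitʃi] and [beripik] the final segment of 'grass' alternates: [tʃ] ~ [k].
Compare 'knife', with invariant [tʃ] in [fifɔnɔtʃi] and [fifɔnɔtʃ]: an analysis with underlying /tʃ/ and a rule producing [k] in isolation would wrongly predict alternation here too.
Therefore /k/ is basic and [tʃ] is derived by palatalization before a front vowel (/k/ becomes palato-alveolar [tʃ] before a front vowel).

/beripik/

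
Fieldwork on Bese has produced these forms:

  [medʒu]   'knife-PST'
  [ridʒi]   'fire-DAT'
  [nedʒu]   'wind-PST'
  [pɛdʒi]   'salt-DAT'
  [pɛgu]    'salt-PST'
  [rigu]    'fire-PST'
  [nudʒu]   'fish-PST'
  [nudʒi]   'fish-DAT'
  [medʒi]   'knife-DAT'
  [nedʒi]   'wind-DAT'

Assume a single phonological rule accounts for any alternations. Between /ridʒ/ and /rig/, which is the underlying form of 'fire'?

The stem for 'fire' ends in [g] in [rigu] but [dʒ] in [ridʒi].
But 'knife' keeps [dʒ] in both environments ([medʒu], [medʒi]), so there is no rule changing /dʒ/ to [g] before the PST suffix.
So /g/ is underlying, and a rule of palatalization before a front vowel — /g/ becomes palato-alveolar [dʒ] before a front vowel — gives [dʒ].

/rig/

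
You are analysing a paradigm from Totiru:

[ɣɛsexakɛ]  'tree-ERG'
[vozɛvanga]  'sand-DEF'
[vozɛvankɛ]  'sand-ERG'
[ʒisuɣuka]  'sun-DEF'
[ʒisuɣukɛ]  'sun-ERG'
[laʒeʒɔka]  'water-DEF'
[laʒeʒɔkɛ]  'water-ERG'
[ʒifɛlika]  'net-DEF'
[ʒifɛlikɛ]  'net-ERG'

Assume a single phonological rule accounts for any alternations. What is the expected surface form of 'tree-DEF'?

The DEF morpheme has two allomorphs, [-ga] and [-ka].
By contrast the ERG suffix keeps its initial [k] throughout — that segment must be underlying.
The DEF suffix is therefore /-ga/ underlyingly, with post-vocalic devoicing: voiced stops become voiceless after a vowel.
After 'tree', which ends in a vowel, the suffix surfaces as [-ka], giving [ɣɛsexaka].

[ɣɛsexaka]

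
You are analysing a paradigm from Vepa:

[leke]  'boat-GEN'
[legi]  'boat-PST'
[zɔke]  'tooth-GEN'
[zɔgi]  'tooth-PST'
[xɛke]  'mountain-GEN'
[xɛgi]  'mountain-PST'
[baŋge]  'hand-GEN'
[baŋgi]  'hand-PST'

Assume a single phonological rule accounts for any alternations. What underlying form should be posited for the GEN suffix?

The GEN suffix surfaces as [-ge] and [-ke], depending on the final segment of the stem.
By contrast the PST suffix keeps its initial [g] throughout — that segment must be underlying.
So the underlying form is /-ke/, and voiceless stops become voiced after a nasal.

/-ke/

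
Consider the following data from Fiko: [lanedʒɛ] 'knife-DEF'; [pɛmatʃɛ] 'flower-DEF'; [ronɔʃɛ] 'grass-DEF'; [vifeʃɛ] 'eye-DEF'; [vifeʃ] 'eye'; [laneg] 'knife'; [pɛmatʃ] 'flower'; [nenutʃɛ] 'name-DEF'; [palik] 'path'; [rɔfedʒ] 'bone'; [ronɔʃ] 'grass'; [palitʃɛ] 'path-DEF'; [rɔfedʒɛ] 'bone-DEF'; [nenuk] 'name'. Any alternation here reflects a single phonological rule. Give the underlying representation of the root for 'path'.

The root 'path' surfaces as [palik] and [palitʃɛ], with a stem-final [k] ~ [tʃ] alternation.
But 'flower' keeps [tʃ] in both environments ([pɛmatʃ], [pɛmatʃɛ]), so there is no rule changing /tʃ/ to [k] in isolation.
The alternation reflects palatalization before a front vowel: /k/ and /g/ become palato-alveolar [tʃ] and [dʒ] before a front vowel. /k/ is underlying.

/palik/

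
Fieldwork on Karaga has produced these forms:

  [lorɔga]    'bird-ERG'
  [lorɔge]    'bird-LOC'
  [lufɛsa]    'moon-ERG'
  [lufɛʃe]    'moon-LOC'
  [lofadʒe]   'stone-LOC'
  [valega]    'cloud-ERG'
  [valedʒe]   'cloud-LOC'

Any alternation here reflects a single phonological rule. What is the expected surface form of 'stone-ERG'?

The stem for 'cloud' ends in [g] in [valega] but [dʒ] in [valedʒe].
But 'bird' keeps [g] in both environments ([lorɔga], [lorɔge]), so there is no rule changing /g/ to [dʒ] before the LOC suffix.
The underlying segment must be /dʒ/; palato-alveolar /dʒ/ and /ʃ/ become [g] and [s] when no front vowel follows, yielding [g] there.
The one attested form of 'stone', [lofadʒe], shows underlying /lofadʒ/. Applying the same rule when no front vowel follows gives [lofaga].

[lofaga]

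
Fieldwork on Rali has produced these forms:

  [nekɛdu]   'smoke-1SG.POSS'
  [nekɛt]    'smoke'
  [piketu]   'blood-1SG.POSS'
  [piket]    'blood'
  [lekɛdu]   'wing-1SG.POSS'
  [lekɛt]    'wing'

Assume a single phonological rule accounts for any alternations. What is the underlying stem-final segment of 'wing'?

The stem for 'wing' ends in [d] in [lekɛdu] but [t] in [lekɛt].
But 'blood' keeps [t] in both environments ([piketu], [piket]), so there is no rule changing /t/ to [d] before the 1SG.POSS suffix.
The alternation reflects word-final obstruent devoicing: voiced obstruents become voiceless word-finally. /d/ is underlying.

/d/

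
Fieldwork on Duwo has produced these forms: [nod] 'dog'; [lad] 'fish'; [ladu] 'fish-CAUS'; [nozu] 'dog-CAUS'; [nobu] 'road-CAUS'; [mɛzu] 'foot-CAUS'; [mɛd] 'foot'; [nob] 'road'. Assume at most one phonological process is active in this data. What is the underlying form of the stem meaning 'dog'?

The stem for 'dog' ends in [d] in [nod] but [z] in [nozu].
But 'fish' keeps [d] in both environments ([lad], [ladu]), so there is no rule changing /d/ to [z] before the CAUS suffix.
The alternation reflects word-final hardening: voiced fricatives become stops word-finally. /z/ is underlying.

/noz/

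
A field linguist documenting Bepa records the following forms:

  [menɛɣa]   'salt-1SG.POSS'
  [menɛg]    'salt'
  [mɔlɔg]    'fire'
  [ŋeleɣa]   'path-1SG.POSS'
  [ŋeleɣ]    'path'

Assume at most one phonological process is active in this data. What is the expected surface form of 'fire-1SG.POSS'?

[mɔlɔɣa]

The stem for 'salt' ends in [ɣ] in [menɛɣa] but [g] in [menɛg].
Compare 'path', with invariant [ɣ] in [ŋeleɣa] and [ŋeleɣ]: an analysis with underlying /ɣ/ and a rule producing [g] in isolation would wrongly predict alternation here too.
Therefore /g/ is basic and [ɣ] is derived by intervocalic spirantization (voiced stops become fricatives between vowels).
From [mɔlɔg] the stem 'fire' is /mɔlɔg/; between vowels this yields [mɔlɔɣa].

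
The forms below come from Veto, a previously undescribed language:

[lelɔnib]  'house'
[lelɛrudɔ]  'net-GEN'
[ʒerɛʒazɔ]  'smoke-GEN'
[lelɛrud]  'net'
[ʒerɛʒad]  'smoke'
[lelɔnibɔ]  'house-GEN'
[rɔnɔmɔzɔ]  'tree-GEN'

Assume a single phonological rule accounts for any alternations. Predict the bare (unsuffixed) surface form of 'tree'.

The root 'smoke' surfaces as [ʒerɛʒazɔ] and [ʒerɛʒad], with a stem-final [z] ~ [d] alternation.
The stem 'net' ([lelɛrudɔ], [lelɛrud]) shows [d] unchanged in both environments, so [d] cannot be basic with [z] derived before the GEN suffix.
Therefore /z/ is basic and [d] is derived by word-final hardening (voiced fricatives become stops word-finally).
From [rɔnɔmɔzɔ] the stem 'tree' is /rɔnɔmɔz/; word-finally this yields [rɔnɔmɔd].

[rɔnɔmɔd]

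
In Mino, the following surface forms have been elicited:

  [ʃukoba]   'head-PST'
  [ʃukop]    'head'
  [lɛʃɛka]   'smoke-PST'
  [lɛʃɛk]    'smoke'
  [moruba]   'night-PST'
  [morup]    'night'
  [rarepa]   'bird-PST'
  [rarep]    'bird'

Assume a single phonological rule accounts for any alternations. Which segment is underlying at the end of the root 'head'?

'head' shows [b] ~ [p] at the end of the stem ([ʃukoba] vs [ʃukop]).
But 'bird' keeps [p] in both environments ([rarepa], [rarep]), so there is no rule changing /p/ to [b] before the PST suffix.
The alternation reflects word-final obstruent devoicing: voiced obstruents become voiceless word-finally. /b/ is underlying.

/b/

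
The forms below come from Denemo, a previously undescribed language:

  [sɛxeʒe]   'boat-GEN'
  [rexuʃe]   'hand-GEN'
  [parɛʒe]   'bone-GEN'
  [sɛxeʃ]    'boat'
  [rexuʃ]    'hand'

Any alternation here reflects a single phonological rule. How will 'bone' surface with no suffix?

[parɛʃ]

The root 'boat' surfaces as [sɛxeʃ] and [sɛxeʒe], with a stem-final [ʃ] ~ [ʒ] alternation.
But 'hand' keeps [ʃ] in both environments ([rexuʃ], [rexuʃe]), so there is no rule changing /ʃ/ to [ʒ] before the GEN suffix.
Therefore /ʒ/ is basic and [ʃ] is derived by word-final obstruent devoicing (voiced obstruents become voiceless word-finally).
From [parɛʒe] the stem 'bone' is /parɛʒ/; word-finally this yields [parɛʃ].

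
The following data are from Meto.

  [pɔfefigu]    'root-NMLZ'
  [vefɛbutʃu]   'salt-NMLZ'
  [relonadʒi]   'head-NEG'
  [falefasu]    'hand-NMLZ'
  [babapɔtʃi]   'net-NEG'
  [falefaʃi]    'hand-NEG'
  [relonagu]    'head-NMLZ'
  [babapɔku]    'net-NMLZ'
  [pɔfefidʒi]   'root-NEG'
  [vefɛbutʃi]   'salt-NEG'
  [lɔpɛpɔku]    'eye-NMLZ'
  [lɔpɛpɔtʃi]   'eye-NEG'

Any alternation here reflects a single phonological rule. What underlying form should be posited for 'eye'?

/lɔpɛpɔk/

The stem for 'eye' ends in [k] in [lɔpɛpɔku] but [tʃ] in [lɔpɛpɔtʃi].
But 'salt' keeps [tʃ] in both environments ([vefɛbutʃu], [vefɛbutʃi]), so there is no rule changing /tʃ/ to [k] before the NMLZ suffix.
Therefore /k/ is basic and [tʃ] is derived by palatalization before a front vowel (/k/, /g/ and /s/ become palato-alveolar [tʃ], [dʒ] and [ʃ] before a front vowel).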